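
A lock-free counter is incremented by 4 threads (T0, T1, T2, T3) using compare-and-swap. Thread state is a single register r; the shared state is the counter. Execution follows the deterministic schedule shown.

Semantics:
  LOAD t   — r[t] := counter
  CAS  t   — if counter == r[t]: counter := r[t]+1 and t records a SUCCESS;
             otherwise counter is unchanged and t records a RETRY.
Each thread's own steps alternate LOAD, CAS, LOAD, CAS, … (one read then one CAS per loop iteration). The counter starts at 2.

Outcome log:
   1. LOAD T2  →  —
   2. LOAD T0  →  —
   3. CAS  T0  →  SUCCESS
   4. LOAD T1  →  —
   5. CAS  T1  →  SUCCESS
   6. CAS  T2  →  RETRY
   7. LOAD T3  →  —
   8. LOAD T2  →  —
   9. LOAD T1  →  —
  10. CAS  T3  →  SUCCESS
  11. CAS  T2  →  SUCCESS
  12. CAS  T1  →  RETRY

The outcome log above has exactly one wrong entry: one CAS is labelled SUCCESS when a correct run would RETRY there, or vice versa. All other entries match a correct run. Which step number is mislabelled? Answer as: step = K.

Reference trace:
1. LOAD T2 → mem=2 r[T2]=2 [LOAD]
2. LOAD T0 → mem=2 r[T0]=2 [LOAD]
3. CAS T0 → mem=3 r[T0]=2 [OK]
4. LOAD T1 → mem=3 r[T1]=3 [LOAD]
5. CAS T1 → mem=4 r[T1]=3 [OK]
6. CAS T2 → mem=4 r[T2]=2 [RETRY]
7. LOAD T3 → mem=4 r[T3]=4 [LOAD]
8. LOAD T2 → mem=4 r[T2]=4 [LOAD]
9. LOAD T1 → mem=4 r[T1]=4 [LOAD]
10. CAS T3 → mem=5 r[T3]=4 [OK]
11. CAS T2 → mem=5 r[T2]=4 [RETRY]
12. CAS T1 → mem=5 r[T1]=4 [RETRY]
Log disagrees first at step 11.

step = 11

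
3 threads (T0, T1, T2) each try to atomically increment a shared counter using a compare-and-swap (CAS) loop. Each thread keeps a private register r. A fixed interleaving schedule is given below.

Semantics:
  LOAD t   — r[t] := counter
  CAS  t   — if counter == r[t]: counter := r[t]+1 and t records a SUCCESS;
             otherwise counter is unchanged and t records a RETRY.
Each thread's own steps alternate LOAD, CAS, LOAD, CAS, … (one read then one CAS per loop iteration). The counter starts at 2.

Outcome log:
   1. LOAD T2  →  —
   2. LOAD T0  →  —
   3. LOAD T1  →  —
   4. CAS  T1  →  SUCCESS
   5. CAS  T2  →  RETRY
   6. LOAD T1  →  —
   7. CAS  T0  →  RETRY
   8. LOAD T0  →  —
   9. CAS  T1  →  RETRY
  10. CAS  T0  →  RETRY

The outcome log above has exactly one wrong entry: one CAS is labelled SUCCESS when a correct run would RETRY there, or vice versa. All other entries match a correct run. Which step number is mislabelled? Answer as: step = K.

Reference trace:
T2 LOAD — after: cnt=2, r=2 — load
T0 LOAD — after: cnt=2, r=2 — load
T1 LOAD — after: cnt=2, r=2 — load
T1 CAS — after: cnt=3, r=2 — ok
T2 CAS — after: cnt=3, r=2 — retry
T1 LOAD — after: cnt=3, r=3 — load
T0 CAS — after: cnt=3, r=2 — retry
T0 LOAD — after: cnt=3, r=3 — load
T1 CAS — after: cnt=4, r=3 — ok
T0 CAS — after: cnt=4, r=3 — retry
Log disagrees first at step 9.

step = 9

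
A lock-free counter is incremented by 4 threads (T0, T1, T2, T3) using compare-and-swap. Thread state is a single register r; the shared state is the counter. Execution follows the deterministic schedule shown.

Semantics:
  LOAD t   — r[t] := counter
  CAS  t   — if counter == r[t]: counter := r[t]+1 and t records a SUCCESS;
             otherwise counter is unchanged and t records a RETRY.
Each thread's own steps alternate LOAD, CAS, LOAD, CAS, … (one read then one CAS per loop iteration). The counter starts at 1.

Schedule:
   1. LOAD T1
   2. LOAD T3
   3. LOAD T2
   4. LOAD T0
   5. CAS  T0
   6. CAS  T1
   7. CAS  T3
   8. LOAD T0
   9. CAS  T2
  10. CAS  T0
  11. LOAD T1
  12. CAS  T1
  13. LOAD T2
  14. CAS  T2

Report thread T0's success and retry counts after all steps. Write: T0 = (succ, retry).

#1 T1 reads 1
#2 T3 reads 1
#3 T2 reads 1
#4 T0 reads 1
#5 T0 CAS(1→2) writes; counter now 2
#6 T1 CAS(1→2) fails; counter now 2
#7 T3 CAS(1→2) fails; counter now 2
#8 T0 reads 2
#9 T2 CAS(1→2) fails; counter now 2
#10 T0 CAS(2→3) writes; counter now 3
#11 T1 reads 3
#12 T1 CAS(3→4) writes; counter now 4
#13 T2 reads 4
#14 T2 CAS(4→5) writes; counter now 5

T0 = (2, 0)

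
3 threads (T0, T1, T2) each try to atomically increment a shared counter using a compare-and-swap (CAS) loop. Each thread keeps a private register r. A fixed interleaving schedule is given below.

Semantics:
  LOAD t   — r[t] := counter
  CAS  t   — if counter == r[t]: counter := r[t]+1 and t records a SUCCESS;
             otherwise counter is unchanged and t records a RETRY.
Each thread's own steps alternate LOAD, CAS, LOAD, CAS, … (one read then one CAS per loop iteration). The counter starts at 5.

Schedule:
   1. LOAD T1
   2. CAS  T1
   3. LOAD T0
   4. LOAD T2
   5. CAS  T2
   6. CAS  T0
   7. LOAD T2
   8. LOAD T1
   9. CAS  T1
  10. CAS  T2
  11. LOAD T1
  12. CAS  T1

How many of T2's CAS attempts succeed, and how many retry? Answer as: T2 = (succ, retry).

[1] T1.load  rd  (counter 5, T1.r 5)
[2] T1.cas  hit  (counter 6, T1.r 5)
[3] T0.load  rd  (counter 6, T0.r 6)
[4] T2.load  rd  (counter 6, T2.r 6)
[5] T2.cas  hit  (counter 7, T2.r 6)
[6] T0.cas  miss  (counter 7, T0.r 6)
[7] T2.load  rd  (counter 7, T2.r 7)
[8] T1.load  rd  (counter 7, T1.r 7)
[9] T1.cas  hit  (counter 8, T1.r 7)
[10] T2.cas  miss  (counter 8, T2.r 7)
[11] T1.load  rd  (counter 8, T1.r 8)
[12] T1.cas  hit  (counter 9, T1.r 8)

T2 = (1, 1)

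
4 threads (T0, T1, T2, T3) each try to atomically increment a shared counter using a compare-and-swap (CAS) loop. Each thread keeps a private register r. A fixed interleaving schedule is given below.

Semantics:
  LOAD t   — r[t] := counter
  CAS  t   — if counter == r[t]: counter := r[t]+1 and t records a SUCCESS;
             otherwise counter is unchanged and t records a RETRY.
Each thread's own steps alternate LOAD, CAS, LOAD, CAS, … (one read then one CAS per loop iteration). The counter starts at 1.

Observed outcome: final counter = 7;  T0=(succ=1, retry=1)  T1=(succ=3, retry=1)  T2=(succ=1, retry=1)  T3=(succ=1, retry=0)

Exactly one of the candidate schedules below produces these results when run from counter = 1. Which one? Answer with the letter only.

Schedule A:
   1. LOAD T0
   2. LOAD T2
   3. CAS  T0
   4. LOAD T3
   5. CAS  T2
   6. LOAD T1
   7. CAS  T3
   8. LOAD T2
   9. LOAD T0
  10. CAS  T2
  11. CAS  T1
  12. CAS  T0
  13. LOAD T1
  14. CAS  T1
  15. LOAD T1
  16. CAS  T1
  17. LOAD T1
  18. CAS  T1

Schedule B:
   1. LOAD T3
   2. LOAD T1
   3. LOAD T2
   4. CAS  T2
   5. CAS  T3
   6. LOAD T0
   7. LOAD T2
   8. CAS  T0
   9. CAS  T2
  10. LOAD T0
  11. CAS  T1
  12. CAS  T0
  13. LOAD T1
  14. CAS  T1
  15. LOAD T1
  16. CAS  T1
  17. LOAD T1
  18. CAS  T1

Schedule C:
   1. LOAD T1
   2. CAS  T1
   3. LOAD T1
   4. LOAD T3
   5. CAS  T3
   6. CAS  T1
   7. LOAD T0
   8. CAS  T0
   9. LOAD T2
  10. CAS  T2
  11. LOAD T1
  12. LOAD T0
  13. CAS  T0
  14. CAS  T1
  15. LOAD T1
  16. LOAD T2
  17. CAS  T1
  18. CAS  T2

Run A:
1. LOAD T0 → mem=1 r[T0]=1 [LOAD]
2. LOAD T2 → mem=1 r[T2]=1 [LOAD]
3. CAS T0 → mem=2 r[T0]=1 [OK]
4. LOAD T3 → mem=2 r[T3]=2 [LOAD]
5. CAS T2 → mem=2 r[T2]=1 [RETRY]
6. LOAD T1 → mem=2 r[T1]=2 [LOAD]
7. CAS T3 → mem=3 r[T3]=2 [OK]
8. LOAD T2 → mem=3 r[T2]=3 [LOAD]
9. LOAD T0 → mem=3 r[T0]=3 [LOAD]
10. CAS T2 → mem=4 r[T2]=3 [OK]
11. CAS T1 → mem=4 r[T1]=2 [RETRY]
12. CAS T0 → mem=4 r[T0]=3 [RETRY]
13. LOAD T1 → mem=4 r[T1]=4 [LOAD]
14. CAS T1 → mem=5 r[T1]=4 [OK]
15. LOAD T1 → mem=5 r[T1]=5 [LOAD]
16. CAS T1 → mem=6 r[T1]=5 [OK]
17. LOAD T1 → mem=6 r[T1]=6 [LOAD]
18. CAS T1 → mem=7 r[T1]=6 [OK]

A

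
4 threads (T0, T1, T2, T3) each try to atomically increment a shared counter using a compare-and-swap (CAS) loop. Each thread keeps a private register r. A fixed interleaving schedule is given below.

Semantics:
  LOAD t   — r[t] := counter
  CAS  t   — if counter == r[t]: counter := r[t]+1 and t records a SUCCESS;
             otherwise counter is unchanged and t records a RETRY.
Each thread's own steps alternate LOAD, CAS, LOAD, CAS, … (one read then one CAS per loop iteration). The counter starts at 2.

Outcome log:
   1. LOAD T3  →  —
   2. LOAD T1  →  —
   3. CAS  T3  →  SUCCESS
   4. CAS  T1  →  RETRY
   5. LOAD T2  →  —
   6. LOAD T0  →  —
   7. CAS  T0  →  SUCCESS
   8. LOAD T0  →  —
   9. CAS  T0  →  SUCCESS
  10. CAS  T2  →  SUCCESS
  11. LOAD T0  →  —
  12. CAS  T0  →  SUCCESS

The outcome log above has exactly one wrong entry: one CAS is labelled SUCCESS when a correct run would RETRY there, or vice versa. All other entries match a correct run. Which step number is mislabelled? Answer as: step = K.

Correct run:
1. LOAD T3 → mem=2 r[T3]=2 [LOAD]
2. LOAD T1 → mem=2 r[T1]=2 [LOAD]
3. CAS T3 → mem=3 r[T3]=2 [OK]
4. CAS T1 → mem=3 r[T1]=2 [RETRY]
5. LOAD T2 → mem=3 r[T2]=3 [LOAD]
6. LOAD T0 → mem=3 r[T0]=3 [LOAD]
7. CAS T0 → mem=4 r[T0]=3 [OK]
8. LOAD T0 → mem=4 r[T0]=4 [LOAD]
9. CAS T0 → mem=5 r[T0]=4 [OK]
10. CAS T2 → mem=5 r[T2]=3 [RETRY]
11. LOAD T0 → mem=5 r[T0]=5 [LOAD]
12. CAS T0 → mem=6 r[T0]=5 [OK]
Mismatch at 10.

step = 10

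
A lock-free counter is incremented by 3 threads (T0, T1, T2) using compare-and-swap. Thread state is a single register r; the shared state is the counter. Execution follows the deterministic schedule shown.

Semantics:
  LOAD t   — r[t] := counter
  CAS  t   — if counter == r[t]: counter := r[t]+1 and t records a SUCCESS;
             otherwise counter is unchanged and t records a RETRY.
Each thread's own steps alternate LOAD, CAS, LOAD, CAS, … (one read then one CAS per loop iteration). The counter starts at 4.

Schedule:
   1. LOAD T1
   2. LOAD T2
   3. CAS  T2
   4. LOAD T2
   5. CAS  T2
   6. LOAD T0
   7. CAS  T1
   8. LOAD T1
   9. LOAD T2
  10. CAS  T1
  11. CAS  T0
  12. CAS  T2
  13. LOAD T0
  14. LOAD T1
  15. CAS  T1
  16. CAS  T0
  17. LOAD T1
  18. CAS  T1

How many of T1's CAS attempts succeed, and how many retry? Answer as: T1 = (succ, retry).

T1 = (3, 1)

step 1: T1 LOAD ⇒ load; ctr=4 reg=4
step 2: T2 LOAD ⇒ load; ctr=4 reg=4
step 3: T2 CAS ⇒ ok; ctr=5 reg=4
step 4: T2 LOAD ⇒ load; ctr=5 reg=5
step 5: T2 CAS ⇒ ok; ctr=6 reg=5
step 6: T0 LOAD ⇒ load; ctr=6 reg=6
step 7: T1 CAS ⇒ retry; ctr=6 reg=4
step 8: T1 LOAD ⇒ load; ctr=6 reg=6
step 9: T2 LOAD ⇒ load; ctr=6 reg=6
step 10: T1 CAS ⇒ ok; ctr=7 reg=6
step 11: T0 CAS ⇒ retry; ctr=7 reg=6
step 12: T2 CAS ⇒ retry; ctr=7 reg=6
step 13: T0 LOAD ⇒ load; ctr=7 reg=7
step 14: T1 LOAD ⇒ load; ctr=7 reg=7
step 15: T1 CAS ⇒ ok; ctr=8 reg=7
step 16: T0 CAS ⇒ retry; ctr=8 reg=7
step 17: T1 LOAD ⇒ load; ctr=8 reg=8
step 18: T1 CAS ⇒ ok; ctr=9 reg=8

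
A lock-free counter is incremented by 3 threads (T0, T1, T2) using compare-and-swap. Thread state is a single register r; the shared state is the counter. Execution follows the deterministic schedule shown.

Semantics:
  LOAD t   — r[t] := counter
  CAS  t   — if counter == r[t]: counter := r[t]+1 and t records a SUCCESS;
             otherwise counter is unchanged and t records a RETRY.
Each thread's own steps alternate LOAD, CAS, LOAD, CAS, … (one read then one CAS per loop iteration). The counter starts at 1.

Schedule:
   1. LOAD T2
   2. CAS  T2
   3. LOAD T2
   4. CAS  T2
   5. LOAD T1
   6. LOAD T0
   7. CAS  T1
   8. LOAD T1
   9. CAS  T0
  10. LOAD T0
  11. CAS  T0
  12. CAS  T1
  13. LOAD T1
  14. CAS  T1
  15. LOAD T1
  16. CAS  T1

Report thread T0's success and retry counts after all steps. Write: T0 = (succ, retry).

T0 = (1, 1)

step 1: T2 LOAD ⇒ load; ctr=1 reg=1
step 2: T2 CAS ⇒ ok; ctr=2 reg=1
step 3: T2 LOAD ⇒ load; ctr=2 reg=2
step 4: T2 CAS ⇒ ok; ctr=3 reg=2
step 5: T1 LOAD ⇒ load; ctr=3 reg=3
step 6: T0 LOAD ⇒ load; ctr=3 reg=3
step 7: T1 CAS ⇒ ok; ctr=4 reg=3
step 8: T1 LOAD ⇒ load; ctr=4 reg=4
step 9: T0 CAS ⇒ retry; ctr=4 reg=3
step 10: T0 LOAD ⇒ load; ctr=4 reg=4
step 11: T0 CAS ⇒ ok; ctr=5 reg=4
step 12: T1 CAS ⇒ retry; ctr=5 reg=4
step 13: T1 LOAD ⇒ load; ctr=5 reg=5
step 14: T1 CAS ⇒ ok; ctr=6 reg=5
step 15: T1 LOAD ⇒ load; ctr=6 reg=6
step 16: T1 CAS ⇒ ok; ctr=7 reg=6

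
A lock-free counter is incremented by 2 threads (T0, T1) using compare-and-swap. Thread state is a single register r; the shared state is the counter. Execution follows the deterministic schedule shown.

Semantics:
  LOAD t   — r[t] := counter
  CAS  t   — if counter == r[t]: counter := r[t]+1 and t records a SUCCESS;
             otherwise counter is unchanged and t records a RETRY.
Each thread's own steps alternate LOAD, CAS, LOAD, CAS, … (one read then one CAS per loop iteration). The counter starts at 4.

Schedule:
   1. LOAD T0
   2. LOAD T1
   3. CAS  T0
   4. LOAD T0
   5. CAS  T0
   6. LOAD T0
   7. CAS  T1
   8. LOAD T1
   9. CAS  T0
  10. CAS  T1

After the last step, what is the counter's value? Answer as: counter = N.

counter = 7

T0 LOAD — after: cnt=4, r=4 — load
T1 LOAD — after: cnt=4, r=4 — load
T0 CAS — after: cnt=5, r=4 — ok
T0 LOAD — after: cnt=5, r=5 — load
T0 CAS — after: cnt=6, r=5 — ok
T0 LOAD — after: cnt=6, r=6 — load
T1 CAS — after: cnt=6, r=4 — retry
T1 LOAD — after: cnt=6, r=6 — load
T0 CAS — after: cnt=7, r=6 — ok
T1 CAS — after: cnt=7, r=6 — retry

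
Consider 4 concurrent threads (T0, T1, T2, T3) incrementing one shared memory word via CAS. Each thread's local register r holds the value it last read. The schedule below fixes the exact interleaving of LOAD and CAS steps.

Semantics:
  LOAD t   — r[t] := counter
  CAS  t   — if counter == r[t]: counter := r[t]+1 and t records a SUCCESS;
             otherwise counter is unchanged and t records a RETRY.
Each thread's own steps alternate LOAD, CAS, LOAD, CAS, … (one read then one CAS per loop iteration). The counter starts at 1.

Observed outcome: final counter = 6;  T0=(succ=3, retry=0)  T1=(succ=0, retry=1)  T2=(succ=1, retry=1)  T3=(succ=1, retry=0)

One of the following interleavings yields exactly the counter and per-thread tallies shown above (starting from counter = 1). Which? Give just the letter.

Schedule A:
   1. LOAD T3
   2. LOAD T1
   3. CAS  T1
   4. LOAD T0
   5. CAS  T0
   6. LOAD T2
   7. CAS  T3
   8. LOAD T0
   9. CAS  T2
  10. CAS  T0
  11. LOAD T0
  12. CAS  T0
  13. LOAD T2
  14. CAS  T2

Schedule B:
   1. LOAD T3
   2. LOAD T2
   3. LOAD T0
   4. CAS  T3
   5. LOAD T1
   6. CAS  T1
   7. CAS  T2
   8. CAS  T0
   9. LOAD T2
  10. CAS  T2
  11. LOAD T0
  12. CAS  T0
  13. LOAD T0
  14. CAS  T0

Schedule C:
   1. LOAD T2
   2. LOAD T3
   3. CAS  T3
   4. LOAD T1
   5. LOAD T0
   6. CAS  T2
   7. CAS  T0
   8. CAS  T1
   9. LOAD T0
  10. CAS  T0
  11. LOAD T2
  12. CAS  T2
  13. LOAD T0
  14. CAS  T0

Run C:
#1 T2 reads 1
#2 T3 reads 1
#3 T3 CAS(1→2) writes; counter now 2
#4 T1 reads 2
#5 T0 reads 2
#6 T2 CAS(1→2) fails; counter now 2
#7 T0 CAS(2→3) writes; counter now 3
#8 T1 CAS(2→3) fails; counter now 3
#9 T0 reads 3
#10 T0 CAS(3→4) writes; counter now 4
#11 T2 reads 4
#12 T2 CAS(4→5) writes; counter now 5
#13 T0 reads 5
#14 T0 CAS(5→6) writes; counter now 6

C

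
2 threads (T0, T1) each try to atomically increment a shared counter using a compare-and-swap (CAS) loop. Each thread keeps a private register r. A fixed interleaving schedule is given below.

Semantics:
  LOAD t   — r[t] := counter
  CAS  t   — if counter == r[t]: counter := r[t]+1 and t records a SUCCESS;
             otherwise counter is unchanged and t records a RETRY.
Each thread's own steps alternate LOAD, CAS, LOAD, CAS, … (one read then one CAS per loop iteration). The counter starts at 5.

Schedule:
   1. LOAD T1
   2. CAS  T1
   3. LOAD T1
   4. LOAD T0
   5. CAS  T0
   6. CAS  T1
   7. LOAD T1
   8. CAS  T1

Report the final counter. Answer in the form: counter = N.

counter = 8

   1) LOAD T1:  M=5  r_T1=5
   2) CAS  T1:  M=6  r_T1=5 ✓
   3) LOAD T1:  M=6  r_T1=6
   4) LOAD T0:  M=6  r_T0=6
   5) CAS  T0:  M=7  r_T0=6 ✓
   6) CAS  T1:  M=7  r_T1=6 ✗
   7) LOAD T1:  M=7  r_T1=7
   8) CAS  T1:  M=8  r_T1=7 ✓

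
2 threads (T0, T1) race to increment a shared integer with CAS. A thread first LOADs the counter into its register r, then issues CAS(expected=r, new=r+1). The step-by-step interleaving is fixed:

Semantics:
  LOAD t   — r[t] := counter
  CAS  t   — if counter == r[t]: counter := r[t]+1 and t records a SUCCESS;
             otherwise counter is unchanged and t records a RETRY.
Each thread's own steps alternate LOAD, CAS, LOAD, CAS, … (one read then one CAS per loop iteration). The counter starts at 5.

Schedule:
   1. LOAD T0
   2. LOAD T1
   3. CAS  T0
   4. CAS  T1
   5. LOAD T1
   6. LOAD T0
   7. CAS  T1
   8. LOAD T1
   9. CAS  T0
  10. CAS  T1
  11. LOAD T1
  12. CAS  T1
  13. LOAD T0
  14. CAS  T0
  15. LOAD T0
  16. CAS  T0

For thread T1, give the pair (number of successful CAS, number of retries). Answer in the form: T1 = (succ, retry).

#1 T0 reads 5
#2 T1 reads 5
#3 T0 CAS(5→6) writes; counter now 6
#4 T1 CAS(5→6) fails; counter now 6
#5 T1 reads 6
#6 T0 reads 6
#7 T1 CAS(6→7) writes; counter now 7
#8 T1 reads 7
#9 T0 CAS(6→7) fails; counter now 7
#10 T1 CAS(7→8) writes; counter now 8
#11 T1 reads 8
#12 T1 CAS(8→9) writes; counter now 9
#13 T0 reads 9
#14 T0 CAS(9→10) writes; counter now 10
#15 T0 reads 10
#16 T0 CAS(10→11) writes; counter now 11

T1 = (3, 1)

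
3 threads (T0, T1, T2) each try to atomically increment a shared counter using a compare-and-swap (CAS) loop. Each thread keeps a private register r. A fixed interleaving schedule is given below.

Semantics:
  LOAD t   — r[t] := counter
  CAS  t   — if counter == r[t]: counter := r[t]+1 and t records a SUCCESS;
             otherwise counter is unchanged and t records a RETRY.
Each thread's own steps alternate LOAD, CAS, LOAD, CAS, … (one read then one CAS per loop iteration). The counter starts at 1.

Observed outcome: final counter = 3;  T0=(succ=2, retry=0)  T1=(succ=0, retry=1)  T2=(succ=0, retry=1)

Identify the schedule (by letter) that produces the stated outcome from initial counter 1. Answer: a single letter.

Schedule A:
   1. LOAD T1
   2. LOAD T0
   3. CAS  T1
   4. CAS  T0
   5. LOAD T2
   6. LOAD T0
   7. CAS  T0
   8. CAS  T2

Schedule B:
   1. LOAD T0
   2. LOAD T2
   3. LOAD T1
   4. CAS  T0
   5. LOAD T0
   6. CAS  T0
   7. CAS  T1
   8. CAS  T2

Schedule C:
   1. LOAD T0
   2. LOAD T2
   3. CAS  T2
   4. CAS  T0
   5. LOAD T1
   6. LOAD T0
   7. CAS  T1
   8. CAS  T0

B

Run B:
   1) LOAD T0:  M=1  r_T0=1
   2) LOAD T2:  M=1  r_T2=1
   3) LOAD T1:  M=1  r_T1=1
   4) CAS  T0:  M=2  r_T0=1 ✓
   5) LOAD T0:  M=2  r_T0=2
   6) CAS  T0:  M=3  r_T0=2 ✓
   7) CAS  T1:  M=3  r_T1=1 ✗
   8) CAS  T2:  M=3  r_T2=1 ✗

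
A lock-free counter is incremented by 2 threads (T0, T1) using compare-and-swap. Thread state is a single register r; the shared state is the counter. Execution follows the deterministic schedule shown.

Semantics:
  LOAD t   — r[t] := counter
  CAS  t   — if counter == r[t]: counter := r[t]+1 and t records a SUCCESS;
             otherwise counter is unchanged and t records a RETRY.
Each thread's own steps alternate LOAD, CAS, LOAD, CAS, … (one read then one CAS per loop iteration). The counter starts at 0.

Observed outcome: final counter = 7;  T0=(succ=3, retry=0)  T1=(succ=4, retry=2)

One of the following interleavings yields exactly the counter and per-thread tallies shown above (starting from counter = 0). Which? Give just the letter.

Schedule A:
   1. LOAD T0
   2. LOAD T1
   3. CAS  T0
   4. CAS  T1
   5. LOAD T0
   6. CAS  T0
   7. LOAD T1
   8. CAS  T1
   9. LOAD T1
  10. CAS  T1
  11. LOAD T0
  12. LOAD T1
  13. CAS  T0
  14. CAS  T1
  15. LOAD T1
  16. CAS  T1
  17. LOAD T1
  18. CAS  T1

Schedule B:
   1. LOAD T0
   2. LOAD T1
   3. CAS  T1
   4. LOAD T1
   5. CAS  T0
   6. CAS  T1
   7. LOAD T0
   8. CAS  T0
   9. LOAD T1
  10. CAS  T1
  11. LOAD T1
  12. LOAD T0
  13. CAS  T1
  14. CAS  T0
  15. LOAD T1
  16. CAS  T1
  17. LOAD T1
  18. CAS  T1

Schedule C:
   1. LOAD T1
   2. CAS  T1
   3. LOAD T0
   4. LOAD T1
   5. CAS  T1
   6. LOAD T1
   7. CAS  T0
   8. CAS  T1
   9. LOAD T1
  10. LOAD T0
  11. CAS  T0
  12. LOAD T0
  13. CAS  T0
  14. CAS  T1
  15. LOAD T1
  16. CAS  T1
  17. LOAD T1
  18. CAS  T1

A

Simulating candidate A:
1. LOAD T0 → mem=0 r[T0]=0 [LOAD]
2. LOAD T1 → mem=0 r[T1]=0 [LOAD]
3. CAS T0 → mem=1 r[T0]=0 [OK]
4. CAS T1 → mem=1 r[T1]=0 [RETRY]
5. LOAD T0 → mem=1 r[T0]=1 [LOAD]
6. CAS T0 → mem=2 r[T0]=1 [OK]
7. LOAD T1 → mem=2 r[T1]=2 [LOAD]
8. CAS T1 → mem=3 r[T1]=2 [OK]
9. LOAD T1 → mem=3 r[T1]=3 [LOAD]
10. CAS T1 → mem=4 r[T1]=3 [OK]
11. LOAD T0 → mem=4 r[T0]=4 [LOAD]
12. LOAD T1 → mem=4 r[T1]=4 [LOAD]
13. CAS T0 → mem=5 r[T0]=4 [OK]
14. CAS T1 → mem=5 r[T1]=4 [RETRY]
15. LOAD T1 → mem=5 r[T1]=5 [LOAD]
16. CAS T1 → mem=6 r[T1]=5 [OK]
17. LOAD T1 → mem=6 r[T1]=6 [LOAD]
18. CAS T1 → mem=7 r[T1]=6 [OK]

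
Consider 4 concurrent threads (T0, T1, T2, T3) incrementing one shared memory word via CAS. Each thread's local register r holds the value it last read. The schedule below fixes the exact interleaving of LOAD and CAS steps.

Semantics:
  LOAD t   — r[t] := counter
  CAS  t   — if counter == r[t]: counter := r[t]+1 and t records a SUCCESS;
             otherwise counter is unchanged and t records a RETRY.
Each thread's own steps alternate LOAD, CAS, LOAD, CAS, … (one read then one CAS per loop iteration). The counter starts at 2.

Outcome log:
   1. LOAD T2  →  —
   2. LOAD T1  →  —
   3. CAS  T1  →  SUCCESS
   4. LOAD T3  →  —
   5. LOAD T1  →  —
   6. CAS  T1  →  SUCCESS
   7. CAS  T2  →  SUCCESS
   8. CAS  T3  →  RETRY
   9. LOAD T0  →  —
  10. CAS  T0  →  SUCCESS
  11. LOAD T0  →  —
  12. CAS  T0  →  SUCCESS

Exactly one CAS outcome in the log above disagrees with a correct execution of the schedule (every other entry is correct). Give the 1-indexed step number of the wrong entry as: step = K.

step = 7

Re-executing:
T2 LOAD — after: cnt=2, r=2 — load
T1 LOAD — after: cnt=2, r=2 — load
T1 CAS — after: cnt=3, r=2 — ok
T3 LOAD — after: cnt=3, r=3 — load
T1 LOAD — after: cnt=3, r=3 — load
T1 CAS — after: cnt=4, r=3 — ok
T2 CAS — after: cnt=4, r=2 — retry
T3 CAS — after: cnt=4, r=3 — retry
T0 LOAD — after: cnt=4, r=4 — load
T0 CAS — after: cnt=5, r=4 — ok
T0 LOAD — after: cnt=5, r=5 — load
T0 CAS — after: cnt=6, r=5 — ok
Flip is step 7.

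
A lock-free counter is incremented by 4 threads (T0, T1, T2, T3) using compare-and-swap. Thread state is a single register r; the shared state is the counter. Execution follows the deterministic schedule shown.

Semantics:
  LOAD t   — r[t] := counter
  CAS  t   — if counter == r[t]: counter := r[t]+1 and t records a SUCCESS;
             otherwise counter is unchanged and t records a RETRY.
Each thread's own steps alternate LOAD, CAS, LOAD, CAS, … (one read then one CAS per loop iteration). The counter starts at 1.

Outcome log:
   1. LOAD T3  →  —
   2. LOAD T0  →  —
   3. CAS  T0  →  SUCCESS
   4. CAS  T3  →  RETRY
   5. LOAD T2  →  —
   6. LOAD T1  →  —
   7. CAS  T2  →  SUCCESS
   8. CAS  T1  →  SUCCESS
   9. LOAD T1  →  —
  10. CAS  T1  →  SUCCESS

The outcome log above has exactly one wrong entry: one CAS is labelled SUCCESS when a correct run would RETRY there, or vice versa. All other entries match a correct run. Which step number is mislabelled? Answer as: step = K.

Re-executing:
1. LOAD T3 → mem=1 r[T3]=1 [LOAD]
2. LOAD T0 → mem=1 r[T0]=1 [LOAD]
3. CAS T0 → mem=2 r[T0]=1 [OK]
4. CAS T3 → mem=2 r[T3]=1 [RETRY]
5. LOAD T2 → mem=2 r[T2]=2 [LOAD]
6. LOAD T1 → mem=2 r[T1]=2 [LOAD]
7. CAS T2 → mem=3 r[T2]=2 [OK]
8. CAS T1 → mem=3 r[T1]=2 [RETRY]
9. LOAD T1 → mem=3 r[T1]=3 [LOAD]
10. CAS T1 → mem=4 r[T1]=3 [OK]
Log disagrees first at step 8.

step = 8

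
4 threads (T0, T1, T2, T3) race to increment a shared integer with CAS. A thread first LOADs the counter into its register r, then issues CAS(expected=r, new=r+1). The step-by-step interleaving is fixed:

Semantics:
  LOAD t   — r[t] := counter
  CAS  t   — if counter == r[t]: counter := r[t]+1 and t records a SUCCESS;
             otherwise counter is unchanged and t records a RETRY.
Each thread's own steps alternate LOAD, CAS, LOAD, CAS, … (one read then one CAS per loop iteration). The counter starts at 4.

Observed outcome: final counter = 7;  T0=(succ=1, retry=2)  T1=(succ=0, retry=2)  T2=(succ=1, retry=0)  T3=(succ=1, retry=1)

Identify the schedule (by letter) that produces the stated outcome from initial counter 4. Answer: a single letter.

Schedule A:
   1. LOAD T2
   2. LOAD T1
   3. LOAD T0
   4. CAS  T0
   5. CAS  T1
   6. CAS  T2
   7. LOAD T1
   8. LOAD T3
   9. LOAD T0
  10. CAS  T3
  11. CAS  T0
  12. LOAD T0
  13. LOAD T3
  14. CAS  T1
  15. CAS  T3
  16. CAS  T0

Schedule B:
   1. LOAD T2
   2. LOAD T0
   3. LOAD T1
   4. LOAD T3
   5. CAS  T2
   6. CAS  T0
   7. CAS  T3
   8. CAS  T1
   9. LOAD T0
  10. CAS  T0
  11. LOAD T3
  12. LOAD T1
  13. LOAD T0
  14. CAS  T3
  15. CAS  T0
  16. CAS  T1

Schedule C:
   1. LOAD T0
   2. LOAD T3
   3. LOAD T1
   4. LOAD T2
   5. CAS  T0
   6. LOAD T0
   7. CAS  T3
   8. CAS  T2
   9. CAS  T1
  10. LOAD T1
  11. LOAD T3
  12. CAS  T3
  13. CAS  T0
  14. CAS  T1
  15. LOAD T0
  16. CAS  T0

Simulating candidate B:
[1] T2.load  rd  (counter 4, T2.r 4)
[2] T0.load  rd  (counter 4, T0.r 4)
[3] T1.load  rd  (counter 4, T1.r 4)
[4] T3.load  rd  (counter 4, T3.r 4)
[5] T2.cas  hit  (counter 5, T2.r 4)
[6] T0.cas  miss  (counter 5, T0.r 4)
[7] T3.cas  miss  (counter 5, T3.r 4)
[8] T1.cas  miss  (counter 5, T1.r 4)
[9] T0.load  rd  (counter 5, T0.r 5)
[10] T0.cas  hit  (counter 6, T0.r 5)
[11] T3.load  rd  (counter 6, T3.r 6)
[12] T1.load  rd  (counter 6, T1.r 6)
[13] T0.load  rd  (counter 6, T0.r 6)
[14] T3.cas  hit  (counter 7, T3.r 6)
[15] T0.cas  miss  (counter 7, T0.r 6)
[16] T1.cas  miss  (counter 7, T1.r 6)

B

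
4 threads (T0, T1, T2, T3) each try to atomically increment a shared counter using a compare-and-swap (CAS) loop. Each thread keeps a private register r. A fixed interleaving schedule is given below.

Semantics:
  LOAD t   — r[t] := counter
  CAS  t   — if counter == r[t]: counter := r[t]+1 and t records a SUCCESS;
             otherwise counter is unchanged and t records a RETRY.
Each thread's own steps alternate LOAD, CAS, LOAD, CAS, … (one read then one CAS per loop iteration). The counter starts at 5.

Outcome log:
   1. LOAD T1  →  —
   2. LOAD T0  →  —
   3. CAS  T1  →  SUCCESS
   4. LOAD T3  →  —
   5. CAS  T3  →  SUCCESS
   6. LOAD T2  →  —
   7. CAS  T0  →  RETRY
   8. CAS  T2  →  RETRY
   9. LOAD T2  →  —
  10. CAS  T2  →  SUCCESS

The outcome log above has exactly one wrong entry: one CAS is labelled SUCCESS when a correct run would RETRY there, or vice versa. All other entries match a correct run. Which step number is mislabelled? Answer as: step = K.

step = 8

Re-executing:
[1] T1.load  rd  (counter 5, T1.r 5)
[2] T0.load  rd  (counter 5, T0.r 5)
[3] T1.cas  hit  (counter 6, T1.r 5)
[4] T3.load  rd  (counter 6, T3.r 6)
[5] T3.cas  hit  (counter 7, T3.r 6)
[6] T2.load  rd  (counter 7, T2.r 7)
[7] T0.cas  miss  (counter 7, T0.r 5)
[8] T2.cas  hit  (counter 8, T2.r 7)
[9] T2.load  rd  (counter 8, T2.r 8)
[10] T2.cas  hit  (counter 9, T2.r 8)
Flip is step 8.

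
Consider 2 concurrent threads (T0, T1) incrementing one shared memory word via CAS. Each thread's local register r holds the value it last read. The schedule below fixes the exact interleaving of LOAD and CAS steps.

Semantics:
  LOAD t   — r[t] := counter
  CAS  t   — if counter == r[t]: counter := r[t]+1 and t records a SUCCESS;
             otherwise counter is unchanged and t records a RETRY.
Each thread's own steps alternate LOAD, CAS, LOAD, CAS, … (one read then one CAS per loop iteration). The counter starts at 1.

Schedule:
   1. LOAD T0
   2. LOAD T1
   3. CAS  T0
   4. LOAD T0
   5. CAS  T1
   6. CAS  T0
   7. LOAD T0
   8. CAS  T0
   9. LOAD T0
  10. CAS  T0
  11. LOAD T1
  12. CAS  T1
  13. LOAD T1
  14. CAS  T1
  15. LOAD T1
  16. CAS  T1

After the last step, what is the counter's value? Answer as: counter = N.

1. LOAD T0 → mem=1 r[T0]=1 [LOAD]
2. LOAD T1 → mem=1 r[T1]=1 [LOAD]
3. CAS T0 → mem=2 r[T0]=1 [OK]
4. LOAD T0 → mem=2 r[T0]=2 [LOAD]
5. CAS T1 → mem=2 r[T1]=1 [RETRY]
6. CAS T0 → mem=3 r[T0]=2 [OK]
7. LOAD T0 → mem=3 r[T0]=3 [LOAD]
8. CAS T0 → mem=4 r[T0]=3 [OK]
9. LOAD T0 → mem=4 r[T0]=4 [LOAD]
10. CAS T0 → mem=5 r[T0]=4 [OK]
11. LOAD T1 → mem=5 r[T1]=5 [LOAD]
12. CAS T1 → mem=6 r[T1]=5 [OK]
13. LOAD T1 → mem=6 r[T1]=6 [LOAD]
14. CAS T1 → mem=7 r[T1]=6 [OK]
15. LOAD T1 → mem=7 r[T1]=7 [LOAD]
16. CAS T1 → mem=8 r[T1]=7 [OK]

counter = 8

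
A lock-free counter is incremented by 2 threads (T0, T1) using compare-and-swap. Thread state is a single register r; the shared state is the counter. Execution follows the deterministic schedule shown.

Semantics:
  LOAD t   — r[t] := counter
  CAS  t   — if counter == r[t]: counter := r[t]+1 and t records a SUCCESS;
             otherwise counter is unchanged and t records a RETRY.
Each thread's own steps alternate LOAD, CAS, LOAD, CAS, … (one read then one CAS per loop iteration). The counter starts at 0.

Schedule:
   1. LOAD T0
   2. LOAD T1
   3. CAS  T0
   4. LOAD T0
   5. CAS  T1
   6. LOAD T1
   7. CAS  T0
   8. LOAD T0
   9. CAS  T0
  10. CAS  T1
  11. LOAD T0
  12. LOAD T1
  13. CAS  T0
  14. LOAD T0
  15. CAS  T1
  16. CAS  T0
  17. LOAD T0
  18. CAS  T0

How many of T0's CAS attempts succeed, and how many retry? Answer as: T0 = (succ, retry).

T0 = (6, 0)

1. LOAD T0 → mem=0 r[T0]=0 [LOAD]
2. LOAD T1 → mem=0 r[T1]=0 [LOAD]
3. CAS T0 → mem=1 r[T0]=0 [OK]
4. LOAD T0 → mem=1 r[T0]=1 [LOAD]
5. CAS T1 → mem=1 r[T1]=0 [RETRY]
6. LOAD T1 → mem=1 r[T1]=1 [LOAD]
7. CAS T0 → mem=2 r[T0]=1 [OK]
8. LOAD T0 → mem=2 r[T0]=2 [LOAD]
9. CAS T0 → mem=3 r[T0]=2 [OK]
10. CAS T1 → mem=3 r[T1]=1 [RETRY]
11. LOAD T0 → mem=3 r[T0]=3 [LOAD]
12. LOAD T1 → mem=3 r[T1]=3 [LOAD]
13. CAS T0 → mem=4 r[T0]=3 [OK]
14. LOAD T0 → mem=4 r[T0]=4 [LOAD]
15. CAS T1 → mem=4 r[T1]=3 [RETRY]
16. CAS T0 → mem=5 r[T0]=4 [OK]
17. LOAD T0 → mem=5 r[T0]=5 [LOAD]
18. CAS T0 → mem=6 r[T0]=5 [OK]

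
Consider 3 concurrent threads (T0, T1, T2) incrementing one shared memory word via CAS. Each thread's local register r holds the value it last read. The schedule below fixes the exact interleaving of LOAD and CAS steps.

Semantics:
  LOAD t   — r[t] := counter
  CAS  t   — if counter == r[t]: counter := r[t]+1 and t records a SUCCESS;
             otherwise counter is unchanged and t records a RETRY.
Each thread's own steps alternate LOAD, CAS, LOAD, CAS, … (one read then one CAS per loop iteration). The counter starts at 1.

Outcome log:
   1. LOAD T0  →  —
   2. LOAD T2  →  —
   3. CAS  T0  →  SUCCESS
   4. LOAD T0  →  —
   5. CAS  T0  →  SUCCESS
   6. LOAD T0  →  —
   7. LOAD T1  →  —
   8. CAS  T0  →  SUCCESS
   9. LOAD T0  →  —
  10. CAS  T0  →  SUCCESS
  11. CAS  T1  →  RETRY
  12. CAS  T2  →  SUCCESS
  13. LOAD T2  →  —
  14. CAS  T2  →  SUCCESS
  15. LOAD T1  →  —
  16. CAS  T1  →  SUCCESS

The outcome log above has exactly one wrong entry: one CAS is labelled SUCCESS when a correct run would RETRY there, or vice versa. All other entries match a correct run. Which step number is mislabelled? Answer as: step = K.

Re-executing:
step 1: T0 LOAD ⇒ load; ctr=1 reg=1
step 2: T2 LOAD ⇒ load; ctr=1 reg=1
step 3: T0 CAS ⇒ ok; ctr=2 reg=1
step 4: T0 LOAD ⇒ load; ctr=2 reg=2
step 5: T0 CAS ⇒ ok; ctr=3 reg=2
step 6: T0 LOAD ⇒ load; ctr=3 reg=3
step 7: T1 LOAD ⇒ load; ctr=3 reg=3
step 8: T0 CAS ⇒ ok; ctr=4 reg=3
step 9: T0 LOAD ⇒ load; ctr=4 reg=4
step 10: T0 CAS ⇒ ok; ctr=5 reg=4
step 11: T1 CAS ⇒ retry; ctr=5 reg=3
step 12: T2 CAS ⇒ retry; ctr=5 reg=1
step 13: T2 LOAD ⇒ load; ctr=5 reg=5
step 14: T2 CAS ⇒ ok; ctr=6 reg=5
step 15: T1 LOAD ⇒ load; ctr=6 reg=6
step 16: T1 CAS ⇒ ok; ctr=7 reg=6
Log disagrees first at step 12.

step = 12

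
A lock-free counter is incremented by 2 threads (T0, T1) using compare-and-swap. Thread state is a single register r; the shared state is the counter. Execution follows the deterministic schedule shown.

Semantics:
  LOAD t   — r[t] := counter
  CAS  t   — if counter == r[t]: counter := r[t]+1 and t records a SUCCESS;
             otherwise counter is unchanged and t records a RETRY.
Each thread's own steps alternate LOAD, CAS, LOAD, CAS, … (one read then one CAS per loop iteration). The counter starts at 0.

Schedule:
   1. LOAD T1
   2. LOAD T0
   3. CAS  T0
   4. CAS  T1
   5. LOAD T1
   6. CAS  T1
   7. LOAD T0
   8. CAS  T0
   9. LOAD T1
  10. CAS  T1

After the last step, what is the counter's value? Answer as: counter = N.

counter = 4

T1 LOAD — after: cnt=0, r=0 — load
T0 LOAD — after: cnt=0, r=0 — load
T0 CAS — after: cnt=1, r=0 — ok
T1 CAS — after: cnt=1, r=0 — retry
T1 LOAD — after: cnt=1, r=1 — load
T1 CAS — after: cnt=2, r=1 — ok
T0 LOAD — after: cnt=2, r=2 — load
T0 CAS — after: cnt=3, r=2 — ok
T1 LOAD — after: cnt=3, r=3 — load
T1 CAS — after: cnt=4, r=3 — ok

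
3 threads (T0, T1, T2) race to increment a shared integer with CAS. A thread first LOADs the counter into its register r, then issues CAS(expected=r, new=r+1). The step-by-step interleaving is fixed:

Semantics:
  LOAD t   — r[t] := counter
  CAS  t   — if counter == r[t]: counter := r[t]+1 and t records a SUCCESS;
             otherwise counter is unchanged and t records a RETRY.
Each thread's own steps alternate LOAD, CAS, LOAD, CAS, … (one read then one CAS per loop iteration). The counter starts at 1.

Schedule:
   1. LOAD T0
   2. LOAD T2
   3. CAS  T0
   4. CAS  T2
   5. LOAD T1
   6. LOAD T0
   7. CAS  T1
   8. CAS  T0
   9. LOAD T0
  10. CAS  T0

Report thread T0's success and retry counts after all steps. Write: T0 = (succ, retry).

T0 = (2, 1)

[1] T0.load  rd  (counter 1, T0.r 1)
[2] T2.load  rd  (counter 1, T2.r 1)
[3] T0.cas  hit  (counter 2, T0.r 1)
[4] T2.cas  miss  (counter 2, T2.r 1)
[5] T1.load  rd  (counter 2, T1.r 2)
[6] T0.load  rd  (counter 2, T0.r 2)
[7] T1.cas  hit  (counter 3, T1.r 2)
[8] T0.cas  miss  (counter 3, T0.r 2)
[9] T0.load  rd  (counter 3, T0.r 3)
[10] T0.cas  hit  (counter 4, T0.r 3)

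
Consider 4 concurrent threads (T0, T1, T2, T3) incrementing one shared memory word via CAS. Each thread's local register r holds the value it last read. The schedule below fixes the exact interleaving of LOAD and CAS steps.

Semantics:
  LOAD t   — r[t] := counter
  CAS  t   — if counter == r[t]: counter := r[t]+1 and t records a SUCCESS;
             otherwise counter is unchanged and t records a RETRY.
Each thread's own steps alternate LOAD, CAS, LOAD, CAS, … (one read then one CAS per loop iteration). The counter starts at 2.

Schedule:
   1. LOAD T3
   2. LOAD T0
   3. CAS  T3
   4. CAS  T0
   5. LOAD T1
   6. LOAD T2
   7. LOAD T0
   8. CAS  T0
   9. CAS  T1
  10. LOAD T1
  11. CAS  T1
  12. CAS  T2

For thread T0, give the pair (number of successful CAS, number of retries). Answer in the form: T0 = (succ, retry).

   1) LOAD T3:  M=2  r_T3=2
   2) LOAD T0:  M=2  r_T0=2
   3) CAS  T3:  M=3  r_T3=2 ✓
   4) CAS  T0:  M=3  r_T0=2 ✗
   5) LOAD T1:  M=3  r_T1=3
   6) LOAD T2:  M=3  r_T2=3
   7) LOAD T0:  M=3  r_T0=3
   8) CAS  T0:  M=4  r_T0=3 ✓
   9) CAS  T1:  M=4  r_T1=3 ✗
  10) LOAD T1:  M=4  r_T1=4
  11) CAS  T1:  M=5  r_T1=4 ✓
  12) CAS  T2:  M=5  r_T2=3 ✗

T0 = (1, 1)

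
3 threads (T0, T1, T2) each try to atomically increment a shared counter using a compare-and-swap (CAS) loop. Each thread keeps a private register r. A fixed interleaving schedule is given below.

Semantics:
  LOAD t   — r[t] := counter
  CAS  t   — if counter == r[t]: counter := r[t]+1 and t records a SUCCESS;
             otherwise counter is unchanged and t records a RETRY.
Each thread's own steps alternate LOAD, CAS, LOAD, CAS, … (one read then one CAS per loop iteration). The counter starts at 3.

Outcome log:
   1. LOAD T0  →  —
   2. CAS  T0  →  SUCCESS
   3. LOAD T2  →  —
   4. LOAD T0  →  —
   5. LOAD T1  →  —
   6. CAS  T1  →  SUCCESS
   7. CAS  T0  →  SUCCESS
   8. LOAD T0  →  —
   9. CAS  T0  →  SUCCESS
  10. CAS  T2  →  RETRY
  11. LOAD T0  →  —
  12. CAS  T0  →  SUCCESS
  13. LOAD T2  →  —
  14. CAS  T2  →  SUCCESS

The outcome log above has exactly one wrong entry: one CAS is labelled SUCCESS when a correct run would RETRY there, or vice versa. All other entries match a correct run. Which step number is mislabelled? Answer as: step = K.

Reference trace:
T0 LOAD — after: cnt=3, r=3 — load
T0 CAS — after: cnt=4, r=3 — ok
T2 LOAD — after: cnt=4, r=4 — load
T0 LOAD — after: cnt=4, r=4 — load
T1 LOAD — after: cnt=4, r=4 — load
T1 CAS — after: cnt=5, r=4 — ok
T0 CAS — after: cnt=5, r=4 — retry
T0 LOAD — after: cnt=5, r=5 — load
T0 CAS — after: cnt=6, r=5 — ok
T2 CAS — after: cnt=6, r=4 — retry
T0 LOAD — after: cnt=6, r=6 — load
T0 CAS — after: cnt=7, r=6 — ok
T2 LOAD — after: cnt=7, r=7 — load
T2 CAS — after: cnt=8, r=7 — ok
Log disagrees first at step 7.

step = 7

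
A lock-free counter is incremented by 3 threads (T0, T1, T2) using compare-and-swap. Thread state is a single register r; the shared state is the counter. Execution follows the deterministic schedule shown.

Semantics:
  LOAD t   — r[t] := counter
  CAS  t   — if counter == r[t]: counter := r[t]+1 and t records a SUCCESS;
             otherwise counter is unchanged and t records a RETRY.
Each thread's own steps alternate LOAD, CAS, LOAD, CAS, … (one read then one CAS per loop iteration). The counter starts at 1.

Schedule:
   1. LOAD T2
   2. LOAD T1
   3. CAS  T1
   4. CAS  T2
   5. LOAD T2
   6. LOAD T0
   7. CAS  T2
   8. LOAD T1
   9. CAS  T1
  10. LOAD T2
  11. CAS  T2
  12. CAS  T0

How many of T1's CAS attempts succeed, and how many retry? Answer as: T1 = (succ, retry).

1. LOAD T2 → mem=1 r[T2]=1 [LOAD]
2. LOAD T1 → mem=1 r[T1]=1 [LOAD]
3. CAS T1 → mem=2 r[T1]=1 [OK]
4. CAS T2 → mem=2 r[T2]=1 [RETRY]
5. LOAD T2 → mem=2 r[T2]=2 [LOAD]
6. LOAD T0 → mem=2 r[T0]=2 [LOAD]
7. CAS T2 → mem=3 r[T2]=2 [OK]
8. LOAD T1 → mem=3 r[T1]=3 [LOAD]
9. CAS T1 → mem=4 r[T1]=3 [OK]
10. LOAD T2 → mem=4 r[T2]=4 [LOAD]
11. CAS T2 → mem=5 r[T2]=4 [OK]
12. CAS T0 → mem=5 r[T0]=2 [RETRY]

T1 = (2, 0)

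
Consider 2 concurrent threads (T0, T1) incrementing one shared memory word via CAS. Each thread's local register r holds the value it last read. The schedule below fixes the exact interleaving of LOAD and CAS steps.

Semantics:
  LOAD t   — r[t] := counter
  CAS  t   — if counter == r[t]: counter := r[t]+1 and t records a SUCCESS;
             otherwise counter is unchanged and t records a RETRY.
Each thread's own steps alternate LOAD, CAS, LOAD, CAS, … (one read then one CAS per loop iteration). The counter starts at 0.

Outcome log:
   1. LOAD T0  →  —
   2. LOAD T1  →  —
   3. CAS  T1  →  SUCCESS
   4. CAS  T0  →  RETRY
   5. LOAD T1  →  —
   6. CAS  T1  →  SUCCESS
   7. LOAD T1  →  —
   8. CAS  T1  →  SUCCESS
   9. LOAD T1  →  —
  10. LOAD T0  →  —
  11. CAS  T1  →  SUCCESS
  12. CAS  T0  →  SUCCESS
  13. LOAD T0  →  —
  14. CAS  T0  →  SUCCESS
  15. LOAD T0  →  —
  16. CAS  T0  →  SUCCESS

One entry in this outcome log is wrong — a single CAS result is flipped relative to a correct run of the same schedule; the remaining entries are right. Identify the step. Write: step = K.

Re-executing:
#1 T0 reads 0
#2 T1 reads 0
#3 T1 CAS(0→1) writes; counter now 1
#4 T0 CAS(0→1) fails; counter now 1
#5 T1 reads 1
#6 T1 CAS(1→2) writes; counter now 2
#7 T1 reads 2
#8 T1 CAS(2→3) writes; counter now 3
#9 T1 reads 3
#10 T0 reads 3
#11 T1 CAS(3→4) writes; counter now 4
#12 T0 CAS(3→4) fails; counter now 4
#13 T0 reads 4
#14 T0 CAS(4→5) writes; counter now 5
#15 T0 reads 5
#16 T0 CAS(5→6) writes; counter now 6
Log disagrees first at step 12.

step = 12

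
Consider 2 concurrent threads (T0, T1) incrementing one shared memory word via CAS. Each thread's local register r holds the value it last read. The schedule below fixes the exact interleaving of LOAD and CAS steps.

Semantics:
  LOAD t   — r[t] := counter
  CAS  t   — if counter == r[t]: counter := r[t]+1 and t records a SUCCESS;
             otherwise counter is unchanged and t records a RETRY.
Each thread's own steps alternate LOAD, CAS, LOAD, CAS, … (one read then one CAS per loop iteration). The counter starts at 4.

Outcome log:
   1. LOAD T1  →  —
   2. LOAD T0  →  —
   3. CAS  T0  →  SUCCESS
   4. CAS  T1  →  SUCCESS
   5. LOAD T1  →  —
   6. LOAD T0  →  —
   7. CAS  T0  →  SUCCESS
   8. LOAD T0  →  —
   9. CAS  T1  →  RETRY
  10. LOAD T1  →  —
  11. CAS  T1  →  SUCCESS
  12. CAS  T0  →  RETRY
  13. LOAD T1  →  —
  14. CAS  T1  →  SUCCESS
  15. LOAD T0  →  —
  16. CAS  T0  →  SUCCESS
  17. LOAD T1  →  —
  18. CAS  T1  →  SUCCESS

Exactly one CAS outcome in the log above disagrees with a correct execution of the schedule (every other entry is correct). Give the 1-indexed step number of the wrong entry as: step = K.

step = 4

Re-executing:
1. LOAD T1 → mem=4 r[T1]=4 [LOAD]
2. LOAD T0 → mem=4 r[T0]=4 [LOAD]
3. CAS T0 → mem=5 r[T0]=4 [OK]
4. CAS T1 → mem=5 r[T1]=4 [RETRY]
5. LOAD T1 → mem=5 r[T1]=5 [LOAD]
6. LOAD T0 → mem=5 r[T0]=5 [LOAD]
7. CAS T0 → mem=6 r[T0]=5 [OK]
8. LOAD T0 → mem=6 r[T0]=6 [LOAD]
9. CAS T1 → mem=6 r[T1]=5 [RETRY]
10. LOAD T1 → mem=6 r[T1]=6 [LOAD]
11. CAS T1 → mem=7 r[T1]=6 [OK]
12. CAS T0 → mem=7 r[T0]=6 [RETRY]
13. LOAD T1 → mem=7 r[T1]=7 [LOAD]
14. CAS T1 → mem=8 r[T1]=7 [OK]
15. LOAD T0 → mem=8 r[T0]=8 [LOAD]
16. CAS T0 → mem=9 r[T0]=8 [OK]
17. LOAD T1 → mem=9 r[T1]=9 [LOAD]
18. CAS T1 → mem=10 r[T1]=9 [OK]
Mismatch at 4.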